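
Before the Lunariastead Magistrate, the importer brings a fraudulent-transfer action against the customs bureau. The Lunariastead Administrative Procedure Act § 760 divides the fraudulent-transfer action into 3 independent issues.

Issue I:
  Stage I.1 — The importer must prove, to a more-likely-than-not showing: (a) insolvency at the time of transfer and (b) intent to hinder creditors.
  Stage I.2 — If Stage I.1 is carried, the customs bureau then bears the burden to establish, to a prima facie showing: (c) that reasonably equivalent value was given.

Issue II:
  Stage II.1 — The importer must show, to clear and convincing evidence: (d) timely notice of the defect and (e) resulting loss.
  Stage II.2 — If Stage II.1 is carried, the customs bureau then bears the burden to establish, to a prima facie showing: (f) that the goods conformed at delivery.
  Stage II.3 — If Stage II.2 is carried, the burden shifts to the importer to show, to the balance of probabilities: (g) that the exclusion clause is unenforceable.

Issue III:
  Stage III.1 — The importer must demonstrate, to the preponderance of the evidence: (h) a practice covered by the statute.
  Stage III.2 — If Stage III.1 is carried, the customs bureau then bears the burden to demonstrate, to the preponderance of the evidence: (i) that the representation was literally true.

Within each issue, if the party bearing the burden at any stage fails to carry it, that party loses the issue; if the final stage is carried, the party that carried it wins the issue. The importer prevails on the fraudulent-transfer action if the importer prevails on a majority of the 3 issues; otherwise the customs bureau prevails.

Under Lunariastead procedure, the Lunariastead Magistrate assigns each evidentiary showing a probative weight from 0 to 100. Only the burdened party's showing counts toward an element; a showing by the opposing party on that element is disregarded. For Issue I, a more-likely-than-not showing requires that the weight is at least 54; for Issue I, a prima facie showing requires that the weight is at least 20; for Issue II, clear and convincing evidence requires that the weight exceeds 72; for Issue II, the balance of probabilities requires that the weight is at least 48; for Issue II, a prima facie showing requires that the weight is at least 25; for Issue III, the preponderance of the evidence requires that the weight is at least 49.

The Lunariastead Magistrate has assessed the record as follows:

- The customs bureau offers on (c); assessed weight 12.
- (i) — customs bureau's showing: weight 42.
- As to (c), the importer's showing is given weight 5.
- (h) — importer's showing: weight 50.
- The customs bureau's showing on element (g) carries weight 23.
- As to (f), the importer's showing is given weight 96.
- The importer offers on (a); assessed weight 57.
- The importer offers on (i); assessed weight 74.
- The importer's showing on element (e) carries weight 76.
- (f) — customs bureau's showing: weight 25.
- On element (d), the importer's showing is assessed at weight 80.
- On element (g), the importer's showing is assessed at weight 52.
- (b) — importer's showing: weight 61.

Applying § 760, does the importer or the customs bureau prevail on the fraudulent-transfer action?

importer

— Issue I —
At Stage I.1 the importer must meet a more-likely-than-not showing (weight is at least 54): on (a) the weight is 57, which does reach 54, so (a) meets the standard; on (b) the weight is 61, ≥ 54, so (b) meets the standard.
  Stage I.1 is satisfied; the onus moves to the customs bureau.
At Stage I.2 the customs bureau must meet a prima facie showing (weight is at least 20): on (c) the weight is 12 (the importer's 5 is given no effect), < 20, so (c) does not meet the standard.
  Stage I.2 not carried; the customs bureau fails its burden.
So the importer prevails on this issue.
— Issue II —
Stage II.1 (importer, clear and convincing evidence, weight exceeds 72): (d) 80 > 72 — meets; (e) 76 > 72 — meets.
  Stage II.1 is satisfied; the onus moves to the customs bureau.
Stage II.2 (customs bureau, a prima facie showing, weight is at least 25): (f) 25 (importer's 96 disregarded) ≥ 25 — meets.
  All elements met. The burden passes to the importer.
Stage II.3 (importer, the balance of probabilities, weight is at least 48): (g) 52 (customs bureau's 23 disregarded) ≥ 48 — meets.
  The importer carries the last stage.
With every stage satisfied, the importer prevails on this issue.
— Issue III —
At Stage III.1 the importer must meet the preponderance of the evidence (weight is at least 49): on (h) the weight is 50, ≥ 49, so (h) meets the standard.
  Stage III.1 carried; the burden shifts to the customs bureau.
At Stage III.2 the customs bureau must meet the preponderance of the evidence (weight is at least 49): on (i) the weight is 42 (the importer's 74 is given no effect), which does not reach 49, so (i) does not meet the standard.
  Not every element is met, so the customs bureau fails to carry Stage III.2.
So the importer prevails on this issue.
Per-issue: Issue I → importer; Issue II → importer; Issue III → importer. The importer must prevail on a majority of issues; overall, the importer prevails.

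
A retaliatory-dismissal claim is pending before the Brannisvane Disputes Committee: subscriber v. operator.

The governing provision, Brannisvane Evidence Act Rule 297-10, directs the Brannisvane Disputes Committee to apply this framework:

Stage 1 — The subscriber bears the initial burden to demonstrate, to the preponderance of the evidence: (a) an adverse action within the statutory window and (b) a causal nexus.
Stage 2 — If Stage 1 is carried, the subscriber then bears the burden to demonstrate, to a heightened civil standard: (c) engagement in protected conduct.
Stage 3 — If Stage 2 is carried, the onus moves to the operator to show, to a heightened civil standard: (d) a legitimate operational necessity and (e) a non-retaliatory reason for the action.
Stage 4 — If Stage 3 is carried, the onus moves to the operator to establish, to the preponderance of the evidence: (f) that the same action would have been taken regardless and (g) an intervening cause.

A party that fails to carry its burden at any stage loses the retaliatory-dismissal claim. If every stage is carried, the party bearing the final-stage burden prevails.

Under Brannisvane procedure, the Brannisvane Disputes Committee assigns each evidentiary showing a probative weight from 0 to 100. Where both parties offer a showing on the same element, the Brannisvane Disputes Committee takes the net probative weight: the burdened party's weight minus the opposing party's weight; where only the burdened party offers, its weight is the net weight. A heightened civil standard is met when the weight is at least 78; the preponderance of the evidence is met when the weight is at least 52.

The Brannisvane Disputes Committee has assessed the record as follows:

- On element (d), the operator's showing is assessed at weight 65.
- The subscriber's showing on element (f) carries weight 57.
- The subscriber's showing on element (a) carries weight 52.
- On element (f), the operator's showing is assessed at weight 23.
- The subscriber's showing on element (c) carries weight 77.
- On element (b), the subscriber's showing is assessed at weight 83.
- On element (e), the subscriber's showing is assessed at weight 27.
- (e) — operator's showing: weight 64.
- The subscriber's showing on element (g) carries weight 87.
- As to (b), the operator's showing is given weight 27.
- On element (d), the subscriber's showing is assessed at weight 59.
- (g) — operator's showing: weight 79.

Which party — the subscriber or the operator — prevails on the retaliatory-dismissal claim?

operator

Stage 1 — burden on subscriber; standard: the preponderance of the evidence (weight is at least 52).
    (a): 52 ≥ 52 [met]
    (b): 83 − 27 = 56 ≥ 52 [met]
  All elements met. The subscriber retains the burden for Stage 2.
Stage 2 — burden on subscriber; standard: a heightened civil standard (weight is at least 78).
    (c): 77 < 78 [not met]
  Not every element is met, so the subscriber fails to carry Stage 2.
The analysis ends at Stage 2; the operator prevails.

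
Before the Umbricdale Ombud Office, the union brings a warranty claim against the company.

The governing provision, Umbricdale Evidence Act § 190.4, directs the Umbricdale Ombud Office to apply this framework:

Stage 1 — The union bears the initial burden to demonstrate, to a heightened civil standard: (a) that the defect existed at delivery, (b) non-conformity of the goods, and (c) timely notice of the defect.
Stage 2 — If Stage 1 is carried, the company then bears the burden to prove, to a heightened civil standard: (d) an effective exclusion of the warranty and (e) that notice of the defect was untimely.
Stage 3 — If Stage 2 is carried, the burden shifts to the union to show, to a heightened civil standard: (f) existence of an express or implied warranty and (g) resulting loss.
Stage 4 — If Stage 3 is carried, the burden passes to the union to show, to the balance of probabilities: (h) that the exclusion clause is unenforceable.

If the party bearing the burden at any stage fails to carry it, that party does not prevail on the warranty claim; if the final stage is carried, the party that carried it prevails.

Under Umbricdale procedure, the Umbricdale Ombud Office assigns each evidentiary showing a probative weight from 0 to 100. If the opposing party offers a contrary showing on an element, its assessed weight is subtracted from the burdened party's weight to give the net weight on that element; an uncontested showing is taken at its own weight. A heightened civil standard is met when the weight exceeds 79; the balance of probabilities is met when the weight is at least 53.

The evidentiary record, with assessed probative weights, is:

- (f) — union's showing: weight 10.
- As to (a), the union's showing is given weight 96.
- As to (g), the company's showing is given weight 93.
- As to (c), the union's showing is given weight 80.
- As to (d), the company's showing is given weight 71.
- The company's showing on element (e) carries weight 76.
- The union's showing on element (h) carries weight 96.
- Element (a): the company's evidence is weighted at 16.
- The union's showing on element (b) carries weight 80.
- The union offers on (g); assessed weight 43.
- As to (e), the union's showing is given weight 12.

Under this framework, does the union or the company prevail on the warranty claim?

At Stage 1 the union must meet a heightened civil standard (weight exceeds 79): on (a) the weight is 96 less the opposing 16 gives net 80, which does exceed 79, so (a) meets the standard; on (b) the weight is 80, > 79, so (b) meets the standard; on (c) the weight is 80, which does exceed 79, so (c) meets the standard.
  The union carries Stage 1; the company now bears the burden.
At Stage 2 the company must meet a heightened civil standard (weight exceeds 79): on (d) the weight is 71, ≤ 79, so (d) does not meet the standard; on (e) the weight is 76 less the opposing 12 gives net 64, ≤ 79, so (e) does not meet the standard.
  Not every element is met, so the company fails to carry Stage 2.
The analysis ends at Stage 2; the union prevails.

union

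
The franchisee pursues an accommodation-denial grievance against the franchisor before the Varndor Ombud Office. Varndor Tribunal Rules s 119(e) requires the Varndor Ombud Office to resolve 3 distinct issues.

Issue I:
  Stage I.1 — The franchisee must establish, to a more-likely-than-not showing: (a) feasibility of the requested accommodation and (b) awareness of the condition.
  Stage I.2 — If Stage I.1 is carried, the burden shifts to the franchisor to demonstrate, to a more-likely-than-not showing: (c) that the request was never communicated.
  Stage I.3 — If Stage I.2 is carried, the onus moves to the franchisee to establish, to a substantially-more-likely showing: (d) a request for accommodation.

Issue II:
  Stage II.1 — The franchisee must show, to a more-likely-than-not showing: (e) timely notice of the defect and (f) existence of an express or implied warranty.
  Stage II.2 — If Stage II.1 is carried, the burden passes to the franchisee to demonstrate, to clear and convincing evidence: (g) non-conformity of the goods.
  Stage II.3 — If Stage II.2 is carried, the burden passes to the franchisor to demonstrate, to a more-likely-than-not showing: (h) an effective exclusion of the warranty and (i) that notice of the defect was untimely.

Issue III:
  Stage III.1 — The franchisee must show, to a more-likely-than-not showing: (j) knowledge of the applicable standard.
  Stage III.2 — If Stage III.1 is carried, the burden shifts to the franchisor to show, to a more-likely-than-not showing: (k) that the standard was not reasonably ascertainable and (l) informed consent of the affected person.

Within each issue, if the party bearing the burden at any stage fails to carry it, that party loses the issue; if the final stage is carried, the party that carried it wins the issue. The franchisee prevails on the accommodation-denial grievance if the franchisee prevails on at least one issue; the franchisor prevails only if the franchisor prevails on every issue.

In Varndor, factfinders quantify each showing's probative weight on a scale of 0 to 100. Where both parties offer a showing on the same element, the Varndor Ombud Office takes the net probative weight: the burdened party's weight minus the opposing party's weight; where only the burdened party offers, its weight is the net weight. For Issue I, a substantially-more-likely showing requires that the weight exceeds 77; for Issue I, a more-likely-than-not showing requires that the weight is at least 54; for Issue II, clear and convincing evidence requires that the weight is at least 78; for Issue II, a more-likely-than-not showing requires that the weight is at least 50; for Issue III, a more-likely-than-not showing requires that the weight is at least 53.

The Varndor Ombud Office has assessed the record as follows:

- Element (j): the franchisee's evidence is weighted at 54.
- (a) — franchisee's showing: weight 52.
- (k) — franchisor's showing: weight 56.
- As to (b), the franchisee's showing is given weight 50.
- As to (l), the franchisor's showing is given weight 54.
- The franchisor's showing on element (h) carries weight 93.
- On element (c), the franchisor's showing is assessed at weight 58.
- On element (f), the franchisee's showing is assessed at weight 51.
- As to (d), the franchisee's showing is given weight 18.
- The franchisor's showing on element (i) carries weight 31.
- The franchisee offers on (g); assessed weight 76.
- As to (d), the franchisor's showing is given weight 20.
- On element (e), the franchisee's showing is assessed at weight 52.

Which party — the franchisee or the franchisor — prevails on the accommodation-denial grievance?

franchisor

— Issue I —
Stage I.1 (franchisee, a more-likely-than-not showing, weight is at least 54): (a) 52 < 54 — fails; (b) 50 < 54 — fails.
  The franchisee does not carry Stage I.1.
So the franchisor prevails on this issue.
— Issue II —
Stage II.1 — burden on franchisee; standard: a more-likely-than-not showing (weight is at least 50).
    (e): 52 ≥ 50 [met]
    (f): 51 ≥ 50 [met]
  All elements met. The franchisee retains the burden for Stage II.2.
Stage II.2 — burden on franchisee; standard: clear and convincing evidence (weight is at least 78).
    (g): 76 < 78 [not met]
  Not every element is met, so the franchisee fails to carry Stage II.2.
The franchisor prevails on this issue.
— Issue III —
Stage III.1 — burden on franchisee; standard: a more-likely-than-not showing (weight is at least 53).
    (j): 54 ≥ 53 [met]
  The franchisee carries Stage III.1; the franchisor now bears the burden.
Stage III.2 — burden on franchisor; standard: a more-likely-than-not showing (weight is at least 53).
    (k): 56 ≥ 53 [met]
    (l): 54 ≥ 53 [met]
  The franchisor carries the last stage.
With every stage satisfied, the franchisor prevails on this issue.
Per-issue: Issue I → franchisor; Issue II → franchisor; Issue III → franchisor. The franchisee must prevail on at least one issue; overall, the franchisor prevails.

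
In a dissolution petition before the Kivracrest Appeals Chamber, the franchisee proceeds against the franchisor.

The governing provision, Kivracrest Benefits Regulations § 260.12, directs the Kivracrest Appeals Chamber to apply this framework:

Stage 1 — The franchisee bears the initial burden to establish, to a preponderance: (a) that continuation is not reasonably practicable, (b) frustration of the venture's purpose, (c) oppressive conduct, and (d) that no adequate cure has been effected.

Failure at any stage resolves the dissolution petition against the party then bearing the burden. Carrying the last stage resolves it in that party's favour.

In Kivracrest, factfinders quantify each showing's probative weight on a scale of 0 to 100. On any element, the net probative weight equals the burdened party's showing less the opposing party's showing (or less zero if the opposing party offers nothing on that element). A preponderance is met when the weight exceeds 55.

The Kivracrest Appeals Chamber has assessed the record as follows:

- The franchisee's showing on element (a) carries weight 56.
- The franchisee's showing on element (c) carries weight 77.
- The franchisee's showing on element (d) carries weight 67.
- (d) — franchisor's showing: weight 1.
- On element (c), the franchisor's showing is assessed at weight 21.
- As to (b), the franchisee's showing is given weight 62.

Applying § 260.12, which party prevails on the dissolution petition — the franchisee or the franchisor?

Stage 1 — burden on franchisee; standard: a preponderance (weight exceeds 55).
    (a): 56 > 55 [met]
    (b): 62 > 55 [met]
    (c): 77 − 21 = 56 > 55 [met]
    (d): 67 − 1 = 66 > 55 [met]
  Stage 1 carried; the final stage is satisfied.
All stages carried — the franchisee prevails.

franchisee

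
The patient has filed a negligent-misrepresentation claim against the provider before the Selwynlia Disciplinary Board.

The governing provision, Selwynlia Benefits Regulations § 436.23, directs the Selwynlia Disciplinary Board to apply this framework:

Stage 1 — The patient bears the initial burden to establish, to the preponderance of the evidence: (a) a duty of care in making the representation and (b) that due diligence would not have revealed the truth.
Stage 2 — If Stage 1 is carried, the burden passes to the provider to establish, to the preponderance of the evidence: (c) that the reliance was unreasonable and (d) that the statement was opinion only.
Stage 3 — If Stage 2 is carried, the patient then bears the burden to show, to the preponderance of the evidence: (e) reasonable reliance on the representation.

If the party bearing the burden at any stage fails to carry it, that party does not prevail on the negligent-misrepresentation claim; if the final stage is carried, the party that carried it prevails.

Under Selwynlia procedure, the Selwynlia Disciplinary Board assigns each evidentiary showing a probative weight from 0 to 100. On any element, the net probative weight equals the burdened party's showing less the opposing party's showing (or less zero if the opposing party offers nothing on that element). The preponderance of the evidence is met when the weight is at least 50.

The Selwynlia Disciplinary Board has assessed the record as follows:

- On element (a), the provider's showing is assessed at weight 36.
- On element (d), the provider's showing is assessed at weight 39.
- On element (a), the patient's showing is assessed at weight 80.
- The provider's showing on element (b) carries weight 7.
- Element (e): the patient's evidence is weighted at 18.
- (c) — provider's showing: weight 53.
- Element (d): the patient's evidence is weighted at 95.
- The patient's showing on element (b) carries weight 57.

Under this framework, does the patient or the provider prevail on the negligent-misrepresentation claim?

provider

Stage 1 — burden on patient; standard: the preponderance of the evidence (weight is at least 50).
    (a): 80 − 36 = 44 < 50 [not met]
    (b): 57 − 7 = 50 ≥ 50 [met]
  Not every element is met, so the patient fails to carry Stage 1.
So the provider prevails.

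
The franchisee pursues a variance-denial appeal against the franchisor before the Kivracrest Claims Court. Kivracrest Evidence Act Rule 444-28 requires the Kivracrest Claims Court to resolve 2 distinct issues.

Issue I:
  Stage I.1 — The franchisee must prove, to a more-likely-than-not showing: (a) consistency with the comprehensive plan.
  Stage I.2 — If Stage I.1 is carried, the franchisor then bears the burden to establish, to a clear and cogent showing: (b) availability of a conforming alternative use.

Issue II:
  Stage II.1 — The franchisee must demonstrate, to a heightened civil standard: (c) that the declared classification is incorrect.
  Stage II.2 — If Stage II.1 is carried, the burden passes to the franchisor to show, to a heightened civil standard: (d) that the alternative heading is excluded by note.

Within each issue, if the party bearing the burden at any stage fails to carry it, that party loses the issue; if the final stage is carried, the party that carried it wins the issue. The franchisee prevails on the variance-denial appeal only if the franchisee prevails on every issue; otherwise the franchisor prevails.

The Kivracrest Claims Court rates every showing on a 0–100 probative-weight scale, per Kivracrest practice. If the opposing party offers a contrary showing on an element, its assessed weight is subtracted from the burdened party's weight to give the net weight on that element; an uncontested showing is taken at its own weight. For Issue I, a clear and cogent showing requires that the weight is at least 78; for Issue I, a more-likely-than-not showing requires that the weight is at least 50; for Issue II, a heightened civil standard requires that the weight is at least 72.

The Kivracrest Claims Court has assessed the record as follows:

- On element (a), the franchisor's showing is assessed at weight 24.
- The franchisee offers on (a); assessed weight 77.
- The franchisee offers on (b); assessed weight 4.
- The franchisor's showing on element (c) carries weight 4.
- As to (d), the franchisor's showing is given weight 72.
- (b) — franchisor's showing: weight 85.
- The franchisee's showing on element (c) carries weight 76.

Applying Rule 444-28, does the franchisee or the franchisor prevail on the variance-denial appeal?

— Issue I —
Stage I.1 (franchisee, a more-likely-than-not showing, weight is at least 50): (a) net 77−24=53 ≥ 50 — meets.
  The franchisee carries Stage I.1; the franchisor now bears the burden.
Stage I.2 (franchisor, a clear and cogent showing, weight is at least 78): (b) net 85−4=81 ≥ 78 — meets.
  Stage I.2 carried; the final stage is satisfied.
Every stage carried; the franchisor prevails on this issue.
— Issue II —
Stage II.1 (franchisee, a heightened civil standard, weight is at least 72): (c) net 76−4=72 ≥ 72 — meets.
  Stage II.1 carried; the burden shifts to the franchisor.
Stage II.2 (franchisor, a heightened civil standard, weight is at least 72): (d) 72 ≥ 72 — meets.
  The franchisor carries the last stage.
With every stage satisfied, the franchisor prevails on this issue.
Per-issue: Issue I → franchisor; Issue II → franchisor. The franchisee must prevail on every issue; overall, the franchisor prevails.

franchisor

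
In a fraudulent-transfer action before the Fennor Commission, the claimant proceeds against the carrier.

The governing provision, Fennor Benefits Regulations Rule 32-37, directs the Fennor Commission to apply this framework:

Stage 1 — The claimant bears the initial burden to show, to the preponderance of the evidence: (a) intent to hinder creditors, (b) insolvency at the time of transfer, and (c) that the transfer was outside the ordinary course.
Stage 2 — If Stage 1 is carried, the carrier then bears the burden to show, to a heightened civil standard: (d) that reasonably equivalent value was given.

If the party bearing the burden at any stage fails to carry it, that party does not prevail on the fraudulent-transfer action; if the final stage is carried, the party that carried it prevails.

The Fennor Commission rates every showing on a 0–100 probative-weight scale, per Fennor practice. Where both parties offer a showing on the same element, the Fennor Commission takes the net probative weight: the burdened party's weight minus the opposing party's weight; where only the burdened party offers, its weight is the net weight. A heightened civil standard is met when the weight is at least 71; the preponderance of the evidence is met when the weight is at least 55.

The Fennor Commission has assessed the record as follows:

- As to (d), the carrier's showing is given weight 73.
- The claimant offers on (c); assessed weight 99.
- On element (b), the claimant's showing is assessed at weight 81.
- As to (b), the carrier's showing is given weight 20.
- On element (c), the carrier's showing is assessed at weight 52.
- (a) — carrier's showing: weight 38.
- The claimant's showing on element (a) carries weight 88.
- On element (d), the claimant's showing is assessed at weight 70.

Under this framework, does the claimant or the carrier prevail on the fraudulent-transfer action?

carrier

Stage 1 — burden on claimant; standard: the preponderance of the evidence (weight is at least 55).
    (a): 88 − 38 = 50 < 55 [not met]
    (b): 81 − 20 = 61 ≥ 55 [met]
    (c): 99 − 52 = 47 < 55 [not met]
  Not every element is met, so the claimant fails to carry Stage 1.
The carrier prevails.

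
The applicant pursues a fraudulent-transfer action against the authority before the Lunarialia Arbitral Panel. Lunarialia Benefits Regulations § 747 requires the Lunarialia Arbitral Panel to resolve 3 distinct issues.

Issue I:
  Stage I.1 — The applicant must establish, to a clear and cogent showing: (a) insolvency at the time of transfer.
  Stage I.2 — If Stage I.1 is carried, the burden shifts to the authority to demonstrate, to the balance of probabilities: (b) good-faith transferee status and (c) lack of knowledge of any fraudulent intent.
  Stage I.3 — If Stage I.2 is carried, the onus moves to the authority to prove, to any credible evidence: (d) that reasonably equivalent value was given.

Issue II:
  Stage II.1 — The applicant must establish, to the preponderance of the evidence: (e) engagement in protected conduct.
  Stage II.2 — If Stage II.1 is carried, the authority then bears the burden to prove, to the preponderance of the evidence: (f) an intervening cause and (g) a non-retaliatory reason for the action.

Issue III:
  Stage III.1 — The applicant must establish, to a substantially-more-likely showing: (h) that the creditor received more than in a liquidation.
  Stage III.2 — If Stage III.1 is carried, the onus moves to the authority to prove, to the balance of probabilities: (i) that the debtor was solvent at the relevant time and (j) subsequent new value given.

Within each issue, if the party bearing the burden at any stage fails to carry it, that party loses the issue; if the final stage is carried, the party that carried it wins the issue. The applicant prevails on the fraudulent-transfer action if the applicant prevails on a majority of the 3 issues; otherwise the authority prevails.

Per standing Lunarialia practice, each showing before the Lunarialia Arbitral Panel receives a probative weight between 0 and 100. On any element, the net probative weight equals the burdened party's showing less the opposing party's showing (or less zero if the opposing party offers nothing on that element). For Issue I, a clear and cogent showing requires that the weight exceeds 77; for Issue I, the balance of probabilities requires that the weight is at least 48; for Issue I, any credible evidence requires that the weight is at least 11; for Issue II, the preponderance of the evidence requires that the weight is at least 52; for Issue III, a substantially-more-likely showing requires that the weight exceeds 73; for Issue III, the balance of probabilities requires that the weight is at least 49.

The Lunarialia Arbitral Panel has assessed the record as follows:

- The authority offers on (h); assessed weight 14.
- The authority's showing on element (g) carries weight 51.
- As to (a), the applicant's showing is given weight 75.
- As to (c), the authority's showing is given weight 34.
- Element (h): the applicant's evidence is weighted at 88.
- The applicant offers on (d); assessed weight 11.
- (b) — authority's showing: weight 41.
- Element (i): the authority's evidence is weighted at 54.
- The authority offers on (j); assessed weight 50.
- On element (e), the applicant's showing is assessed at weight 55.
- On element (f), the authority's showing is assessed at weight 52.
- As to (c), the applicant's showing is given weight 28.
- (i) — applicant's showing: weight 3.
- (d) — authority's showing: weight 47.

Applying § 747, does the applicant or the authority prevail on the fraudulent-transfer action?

— Issue I —
Stage I.1 (applicant, a clear and cogent showing, weight exceeds 77): (a) 75 ≤ 77 — fails.
  The applicant does not carry Stage I.1.
The analysis ends at Stage I.1; the authority prevails on this issue.
— Issue II —
Stage II.1 — burden on applicant; standard: the preponderance of the evidence (weight is at least 52).
    (e): 55 ≥ 52 [met]
  Stage II.1 carried; the burden shifts to the authority.
Stage II.2 — burden on authority; standard: the preponderance of the evidence (weight is at least 52).
    (f): 52 ≥ 52 [met]
    (g): 51 < 52 [not met]
  Stage II.2 not carried; the authority fails its burden.
So the applicant prevails on this issue.
— Issue III —
Stage III.1 — burden on applicant; standard: a substantially-more-likely showing (weight exceeds 73).
    (h): 88 − 14 = 74 > 73 [met]
  All elements met. The burden passes to the authority.
Stage III.2 — burden on authority; standard: the balance of probabilities (weight is at least 49).
    (i): 54 − 3 = 51 ≥ 49 [met]
    (j): 50 ≥ 49 [met]
  Stage III.2 carried; the final stage is satisfied.
Every stage carried; the authority prevails on this issue.
Per-issue: Issue I → authority; Issue II → applicant; Issue III → authority. The applicant must prevail on a majority of issues; overall, the authority prevails.

authority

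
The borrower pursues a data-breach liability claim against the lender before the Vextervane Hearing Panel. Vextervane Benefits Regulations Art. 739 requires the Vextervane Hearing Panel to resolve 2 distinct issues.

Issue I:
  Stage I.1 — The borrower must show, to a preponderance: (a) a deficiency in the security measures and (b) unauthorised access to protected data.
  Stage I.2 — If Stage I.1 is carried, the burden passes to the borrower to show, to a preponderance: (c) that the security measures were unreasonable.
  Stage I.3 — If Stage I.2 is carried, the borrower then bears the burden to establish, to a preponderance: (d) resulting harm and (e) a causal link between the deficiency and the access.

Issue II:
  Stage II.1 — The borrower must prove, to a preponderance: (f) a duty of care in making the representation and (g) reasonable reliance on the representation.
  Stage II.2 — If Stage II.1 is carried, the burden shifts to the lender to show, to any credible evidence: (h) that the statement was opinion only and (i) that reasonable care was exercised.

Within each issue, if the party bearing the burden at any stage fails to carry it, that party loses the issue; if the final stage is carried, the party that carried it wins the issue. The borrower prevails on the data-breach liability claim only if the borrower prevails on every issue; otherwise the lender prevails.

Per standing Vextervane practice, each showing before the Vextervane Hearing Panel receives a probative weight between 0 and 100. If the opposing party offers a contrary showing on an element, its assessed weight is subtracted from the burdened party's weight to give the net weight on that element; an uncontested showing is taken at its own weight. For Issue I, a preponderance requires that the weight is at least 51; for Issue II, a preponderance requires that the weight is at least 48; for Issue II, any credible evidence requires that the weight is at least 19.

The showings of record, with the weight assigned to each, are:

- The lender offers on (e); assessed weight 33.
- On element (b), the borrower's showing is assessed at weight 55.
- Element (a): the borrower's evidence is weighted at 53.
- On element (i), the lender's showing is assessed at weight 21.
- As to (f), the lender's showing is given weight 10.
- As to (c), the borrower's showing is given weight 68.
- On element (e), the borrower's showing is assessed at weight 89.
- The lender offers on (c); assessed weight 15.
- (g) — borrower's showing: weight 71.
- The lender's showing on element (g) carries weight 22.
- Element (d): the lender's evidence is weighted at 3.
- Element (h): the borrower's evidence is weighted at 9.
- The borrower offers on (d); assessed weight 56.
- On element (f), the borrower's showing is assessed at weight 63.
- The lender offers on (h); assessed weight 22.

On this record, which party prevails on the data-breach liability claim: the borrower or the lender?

— Issue I —
Stage I.1 (borrower, a preponderance, weight is at least 51): (a) 53 ≥ 51 — meets; (b) 55 ≥ 51 — meets.
  Stage I.1 carried; the burden remains with the borrower.
Stage I.2 (borrower, a preponderance, weight is at least 51): (c) net 68−15=53 ≥ 51 — meets.
  Stage I.2 carried; the burden remains with the borrower.
Stage I.3 (borrower, a preponderance, weight is at least 51): (d) net 56−3=53 ≥ 51 — meets; (e) net 89−33=56 ≥ 51 — meets.
  The borrower carries the last stage.
Every stage carried; the borrower prevails on this issue.
— Issue II —
Stage II.1 — burden on borrower; standard: a preponderance (weight is at least 48).
    (f): 63 − 10 = 53 ≥ 48 [met]
    (g): 71 − 22 = 49 ≥ 48 [met]
  Stage II.1 carried; the burden shifts to the lender.
Stage II.2 — burden on lender; standard: any credible evidence (weight is at least 19).
    (h): 22 − 9 = 13 < 19 [not met]
    (i): 21 ≥ 19 [met]
  Stage II.2 not carried; the lender fails its burden.
The analysis ends at Stage II.2; the borrower prevails on this issue.
Per-issue: Issue I → borrower; Issue II → borrower. The borrower must prevail on every issue; overall, the borrower prevails.

borrower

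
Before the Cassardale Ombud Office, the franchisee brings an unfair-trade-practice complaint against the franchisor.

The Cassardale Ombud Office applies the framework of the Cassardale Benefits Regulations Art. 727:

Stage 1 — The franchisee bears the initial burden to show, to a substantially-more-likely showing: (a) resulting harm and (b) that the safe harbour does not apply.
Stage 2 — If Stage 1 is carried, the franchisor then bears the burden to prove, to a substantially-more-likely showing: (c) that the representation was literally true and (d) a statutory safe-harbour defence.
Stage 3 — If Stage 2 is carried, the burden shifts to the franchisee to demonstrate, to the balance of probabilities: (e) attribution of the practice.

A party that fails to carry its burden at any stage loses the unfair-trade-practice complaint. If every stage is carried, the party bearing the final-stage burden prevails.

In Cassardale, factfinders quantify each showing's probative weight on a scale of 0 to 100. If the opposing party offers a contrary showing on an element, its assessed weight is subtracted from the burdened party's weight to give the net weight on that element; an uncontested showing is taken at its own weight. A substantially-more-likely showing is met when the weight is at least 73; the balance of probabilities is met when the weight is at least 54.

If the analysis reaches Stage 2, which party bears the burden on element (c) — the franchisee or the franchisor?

Stage 2's rule assigns the burden to the franchisor (to a substantially-more-likely showing).

franchisor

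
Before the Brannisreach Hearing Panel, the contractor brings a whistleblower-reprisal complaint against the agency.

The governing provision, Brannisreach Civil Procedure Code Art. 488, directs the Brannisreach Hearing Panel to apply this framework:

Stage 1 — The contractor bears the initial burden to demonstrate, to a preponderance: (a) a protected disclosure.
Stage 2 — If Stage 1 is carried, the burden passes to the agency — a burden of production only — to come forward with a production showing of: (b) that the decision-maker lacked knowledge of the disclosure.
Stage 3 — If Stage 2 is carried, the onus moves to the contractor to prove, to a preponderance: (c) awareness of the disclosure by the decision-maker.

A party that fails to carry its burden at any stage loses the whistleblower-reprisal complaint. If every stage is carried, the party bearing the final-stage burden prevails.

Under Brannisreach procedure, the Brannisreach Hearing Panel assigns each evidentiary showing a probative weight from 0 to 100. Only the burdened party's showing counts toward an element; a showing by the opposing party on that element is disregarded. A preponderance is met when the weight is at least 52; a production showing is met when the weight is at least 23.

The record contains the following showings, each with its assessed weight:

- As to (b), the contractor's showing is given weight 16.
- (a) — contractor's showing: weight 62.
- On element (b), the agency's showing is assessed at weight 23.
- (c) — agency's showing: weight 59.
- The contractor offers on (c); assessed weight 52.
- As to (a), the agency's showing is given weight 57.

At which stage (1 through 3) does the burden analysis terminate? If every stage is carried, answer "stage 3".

stage 3

Stage 1 — burden on contractor; standard: a preponderance (weight is at least 52).
    (a): 62 (agency's 57 disregarded) ≥ 52 [met]
  The contractor carries Stage 1; the agency now bears the burden.
Stage 2 — burden on agency; standard: a production showing (weight is at least 23).
    (b): 23 (contractor's 16 disregarded) ≥ 23 [met]
  Stage 2 is satisfied; the onus moves to the contractor.
Stage 3 — burden on contractor; standard: a preponderance (weight is at least 52).
    (c): 52 (agency's 59 disregarded) ≥ 52 [met]
  All elements met at the final stage.
Every stage carried; the contractor prevails.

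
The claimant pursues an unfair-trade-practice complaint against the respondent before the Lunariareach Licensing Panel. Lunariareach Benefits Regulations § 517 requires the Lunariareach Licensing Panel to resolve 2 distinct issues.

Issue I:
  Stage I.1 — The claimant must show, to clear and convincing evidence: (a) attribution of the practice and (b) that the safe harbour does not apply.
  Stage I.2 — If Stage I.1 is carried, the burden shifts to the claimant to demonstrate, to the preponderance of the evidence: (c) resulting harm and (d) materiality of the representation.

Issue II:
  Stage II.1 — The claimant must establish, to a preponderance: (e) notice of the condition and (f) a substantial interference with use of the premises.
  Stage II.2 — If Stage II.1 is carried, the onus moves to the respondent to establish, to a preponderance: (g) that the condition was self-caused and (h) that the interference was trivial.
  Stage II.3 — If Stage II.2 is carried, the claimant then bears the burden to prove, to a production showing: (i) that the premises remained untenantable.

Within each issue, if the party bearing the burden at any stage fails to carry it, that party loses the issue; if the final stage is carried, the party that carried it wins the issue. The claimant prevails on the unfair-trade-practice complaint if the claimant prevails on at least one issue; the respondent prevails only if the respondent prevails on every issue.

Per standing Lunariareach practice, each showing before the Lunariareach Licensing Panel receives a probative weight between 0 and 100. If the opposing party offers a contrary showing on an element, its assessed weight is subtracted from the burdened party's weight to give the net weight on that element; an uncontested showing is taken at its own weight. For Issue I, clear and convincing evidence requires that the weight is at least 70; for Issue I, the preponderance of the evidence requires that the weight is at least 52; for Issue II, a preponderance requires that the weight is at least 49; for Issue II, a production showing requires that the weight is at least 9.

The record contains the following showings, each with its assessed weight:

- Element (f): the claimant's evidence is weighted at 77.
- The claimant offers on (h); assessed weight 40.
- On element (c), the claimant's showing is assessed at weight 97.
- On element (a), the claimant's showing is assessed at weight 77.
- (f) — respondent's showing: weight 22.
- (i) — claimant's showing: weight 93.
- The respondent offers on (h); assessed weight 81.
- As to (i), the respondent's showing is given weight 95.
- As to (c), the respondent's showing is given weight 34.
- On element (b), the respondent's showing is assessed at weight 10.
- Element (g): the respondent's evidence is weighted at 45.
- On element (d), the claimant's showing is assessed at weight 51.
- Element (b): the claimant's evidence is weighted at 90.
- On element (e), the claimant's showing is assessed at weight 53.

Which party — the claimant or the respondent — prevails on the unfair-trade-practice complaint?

claimant

— Issue I —
At Stage I.1 the claimant must meet clear and convincing evidence (weight is at least 70): on (a) the weight is 77, which does reach 70, so (a) meets the standard; on (b) the weight is 90 less the opposing 10 gives net 80, which does reach 70, so (b) meets the standard.
  Stage I.1 is satisfied; the claimant continues to bear the burden.
At Stage I.2 the claimant must meet the preponderance of the evidence (weight is at least 52): on (c) the weight is 97 less the opposing 34 gives net 63, which does reach 52, so (c) meets the standard; on (d) the weight is 51, which does not reach 52, so (d) does not meet the standard.
  Stage I.2 not carried; the claimant fails its burden.
The respondent prevails on this issue.
— Issue II —
Stage II.1 — burden on claimant; standard: a preponderance (weight is at least 49).
    (e): 53 ≥ 49 [met]
    (f): 77 − 22 = 55 ≥ 49 [met]
  Stage II.1 is satisfied; the onus moves to the respondent.
Stage II.2 — burden on respondent; standard: a preponderance (weight is at least 49).
    (g): 45 < 49 [not met]
    (h): 81 − 40 = 41 < 49 [not met]
  The respondent does not carry Stage II.2.
The claimant prevails on this issue.
Per-issue: Issue I → respondent; Issue II → claimant. The claimant must prevail on at least one issue; overall, the claimant prevails.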